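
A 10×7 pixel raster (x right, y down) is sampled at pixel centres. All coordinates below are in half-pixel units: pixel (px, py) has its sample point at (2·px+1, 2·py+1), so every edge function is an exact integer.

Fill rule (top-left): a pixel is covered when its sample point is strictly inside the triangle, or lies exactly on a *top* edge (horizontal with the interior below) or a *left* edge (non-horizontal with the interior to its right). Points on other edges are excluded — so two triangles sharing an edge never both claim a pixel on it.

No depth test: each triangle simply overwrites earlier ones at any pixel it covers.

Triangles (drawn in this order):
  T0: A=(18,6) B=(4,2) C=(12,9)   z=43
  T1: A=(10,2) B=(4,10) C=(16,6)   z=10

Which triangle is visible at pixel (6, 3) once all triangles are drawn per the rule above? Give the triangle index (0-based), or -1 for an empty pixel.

T0:
  2·area = 66  (B↔C swapped to make it positive)
  edge (18, 6)→(12, 9): d=(-6,3) right/bottom  bias=-1
  edge (12, 9)→(4, 2): d=(-8,-7) top-left  bias=+0
  edge (4, 2)→(18, 6): d=(14,4) right/bottom  bias=-1
    (3,1)@(7, 3): e=[51,13,2] → X
    (4,1)@(9, 3): e=[45,27,-6] → .
    (3,2)@(7, 5): e=[39,-3,30] → .
    (4,2)@(9, 5): e=[33,11,22] → X
    (5,2)@(11, 5): e=[27,25,14] → X
    (6,2)@(13, 5): e=[21,39,6] → X
    (7,2)@(15, 5): e=[15,53,-2] → .
    (4,3)@(9, 7): e=[21,-5,50] → .
    (5,3)@(11, 7): e=[15,9,42] → X
    (7,3)@(15, 7): e=[3,37,26] → X
    (8,3)@(17, 7): e=[-3,51,18] → .
    (5,4)@(11, 9): e=[3,-7,70] → .
  covered (7 px):
    . . . . . . . . . .
    . . . X . . . . . .
    . . . . X X X . . .
    . . . . . X X X . .
    . . . . . . . . . .
    . . . . . . . . . .
    . . . . . . . . . .
T1:
  2·area = 72  (B↔C swapped to make it positive)
  edge (10, 2)→(16, 6): d=(6,4) right/bottom  bias=-1
  edge (16, 6)→(4, 10): d=(-12,4) right/bottom  bias=-1
  edge (4, 10)→(10, 2): d=(6,-8) top-left  bias=+0
    (5,1)@(11, 3): e=[2,56,14] → X
    (6,1)@(13, 3): e=[-6,48,30] → .
    (4,2)@(9, 5): e=[22,40,10] → X
    (6,2)@(13, 5): e=[6,24,42] → X
    (7,2)@(15, 5): e=[-2,16,58] → .
    (9,2)@(19, 5): e=[-18,0,90] → .  [on edge]
    (3,3)@(7, 7): e=[42,24,6] → X
    (6,3)@(13, 7): e=[18,0,54] → .  [on edge]
    (2,4)@(5, 9): e=[62,8,2] → X
    (3,4)@(7, 9): e=[54,0,18] → .  [on edge]
    (4,4)@(9, 9): e=[46,-8,34] → .
    (5,4)@(11, 9): e=[38,-16,50] → .
    (0,5)@(1, 11): e=[90,0,-18] → .  [on edge]
  covered (8 px):
    . . . . . . . . . .
    . . . . . X . . . .
    . . . . X X X . . .
    . . . X X X . . . .
    . . X . . . . . . .
    . . . . . . . . . .
    . . . . . . . . . .

Z-buffer (winner per pixel, '.' = empty):
  . . . . . . . . . .
  . . . 0 . 1 . . . .
  . . . . 1 1 1 . . .
  . . . 1 1 1 0 0 . .
  . . 1 . . . . . . .
  . . . . . . . . . .
  . . . . . . . . . .

Final: 0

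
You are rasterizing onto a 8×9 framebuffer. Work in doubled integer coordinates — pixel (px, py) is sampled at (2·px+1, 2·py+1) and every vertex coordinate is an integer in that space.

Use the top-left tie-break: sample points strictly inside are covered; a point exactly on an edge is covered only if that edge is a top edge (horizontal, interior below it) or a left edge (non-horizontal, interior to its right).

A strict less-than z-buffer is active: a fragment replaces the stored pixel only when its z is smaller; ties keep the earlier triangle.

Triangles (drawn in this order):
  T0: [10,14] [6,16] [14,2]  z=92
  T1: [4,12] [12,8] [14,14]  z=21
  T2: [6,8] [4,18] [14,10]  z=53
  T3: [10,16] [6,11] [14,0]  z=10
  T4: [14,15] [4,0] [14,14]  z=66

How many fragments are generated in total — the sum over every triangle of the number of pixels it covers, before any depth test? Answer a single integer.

T0:
  2·area = 40
  edge (10, 14)→(6, 16): d=(-4,2) right/bottom  bias=-1
  edge (6, 16)→(14, 2): d=(8,-14) top-left  bias=+0
  edge (14, 2)→(10, 14): d=(-4,12) right/bottom  bias=-1
    (6,2)@(13, 5): e=[30,10,0] → .  [on edge]
    (5,4)@(11, 9): e=[18,14,8] → X
    (6,4)@(13, 9): e=[14,42,-16] → .
    (4,5)@(9, 11): e=[14,2,24] → X
    (5,5)@(11, 11): e=[10,30,0] → .  [on edge]
    (4,6)@(9, 13): e=[6,18,16] → X
    (5,6)@(11, 13): e=[2,46,-8] → .
    (3,7)@(7, 15): e=[2,6,32] → X
    (4,7)@(9, 15): e=[-2,34,8] → .
    (3,8)@(7, 17): e=[-6,22,24] → .
    (4,8)@(9, 17): e=[-10,50,0] → .  [on edge]
  covered (4 px):
    . . . . . . . .
    . . . . . . . .
    . . . . . . . .
    . . . . . . . .
    . . . . . X . .
    . . . . X . . .
    . . . . X . . .
    . . . X . . . .
    . . . . . . . .
T1:
  2·area = 56
  edge (4, 12)→(12, 8): d=(8,-4) top-left  bias=+0
  edge (12, 8)→(14, 14): d=(2,6) right/bottom  bias=-1
  edge (14, 14)→(4, 12): d=(-10,-2) top-left  bias=+0
    (5,2)@(11, 5): e=[-28,0,84] → .  [on edge]
    (5,4)@(11, 9): e=[4,8,44] → X
    (6,4)@(13, 9): e=[12,-4,48] → .
    (3,5)@(7, 11): e=[4,36,16] → X
    (4,5)@(9, 11): e=[12,24,20] → X
    (6,5)@(13, 11): e=[28,0,28] → .  [on edge]
    (3,6)@(7, 13): e=[20,40,-4] → .
    (4,6)@(9, 13): e=[28,28,0] → X  [on edge]
    (6,6)@(13, 13): e=[44,4,8] → X
    (7,6)@(15, 13): e=[52,-8,12] → .
    (4,7)@(9, 15): e=[44,32,-20] → .
    (5,7)@(11, 15): e=[52,20,-16] → .
    (7,8)@(15, 17): e=[84,0,-28] → .  [on edge]
  covered (7 px):
    . . . . . . . .
    . . . . . . . .
    . . . . . . . .
    . . . . . . . .
    . . . . . X . .
    . . . X X X . .
    . . . . X X X .
    . . . . . . . .
    . . . . . . . .
T2:
  2·area = 84  (B↔C swapped to make it positive)
  edge (6, 8)→(14, 10): d=(8,2) right/bottom  bias=-1
  edge (14, 10)→(4, 18): d=(-10,8) right/bottom  bias=-1
  edge (4, 18)→(6, 8): d=(2,-10) top-left  bias=+0
    (3,1)@(7, 3): e=[-42,126,0] → .  [on edge]
    (3,4)@(7, 9): e=[6,66,12] → X
    (4,4)@(9, 9): e=[2,50,32] → X
    (5,4)@(11, 9): e=[-2,34,52] → .
    (3,5)@(7, 11): e=[22,46,16] → X
    (5,5)@(11, 11): e=[14,14,56] → X
    (6,5)@(13, 11): e=[10,-2,76] → .
    (2,6)@(5, 13): e=[42,42,0] → X  [on edge]
    (5,6)@(11, 13): e=[30,-6,60] → .
    (2,7)@(5, 15): e=[58,22,4] → X
    (4,7)@(9, 15): e=[50,-10,44] → .
    (2,8)@(5, 17): e=[74,2,8] → X
  covered (11 px):
    . . . . . . . .
    . . . . . . . .
    . . . . . . . .
    . . . . . . . .
    . . . X X . . .
    . . . X X X . .
    . . X X X . . .
    . . X X . . . .
    . . X . . . . .
T3:
  2·area = 84
  edge (10, 16)→(6, 11): d=(-4,-5) top-left  bias=+0
  edge (6, 11)→(14, 0): d=(8,-11) top-left  bias=+0
  edge (14, 0)→(10, 16): d=(-4,16) right/bottom  bias=-1
    (6,1)@(13, 3): e=[67,13,4] → X
    (7,1)@(15, 3): e=[77,35,-28] → .
    (5,2)@(11, 5): e=[49,7,28] → X
    (6,2)@(13, 5): e=[59,29,-4] → .
    (4,3)@(9, 7): e=[31,1,52] → X
    (6,3)@(13, 7): e=[51,45,-12] → .
    (4,4)@(9, 9): e=[23,17,44] → X
    (6,4)@(13, 9): e=[43,61,-20] → .
    (3,5)@(7, 11): e=[5,11,68] → X
    (6,5)@(13, 11): e=[35,77,-28] → .
    (3,6)@(7, 13): e=[-3,27,60] → .
    (4,6)@(9, 13): e=[7,49,28] → X
  covered (10 px):
    . . . . . . . .
    . . . . . . X .
    . . . . . X . .
    . . . . X X . .
    . . . . X X . .
    . . . X X X . .
    . . . . X . . .
    . . . . . . . .
    . . . . . . . .
T4:
  2·area = 10
  edge (14, 15)→(4, 0): d=(-10,-15) top-left  bias=+0
  edge (4, 0)→(14, 14): d=(10,14) right/bottom  bias=-1
  edge (14, 14)→(14, 15): d=(0,1) right/bottom  bias=-1
    (4,3)@(9, 7): e=[5,0,5] → .  [on edge]
    (6,6)@(13, 13): e=[5,4,1] → X
    (7,6)@(15, 13): e=[35,-24,-1] → .
    (6,7)@(13, 15): e=[-15,24,1] → .
  covered (1 px):
    . . . . . . . .
    . . . . . . . .
    . . . . . . . .
    . . . . . . . .
    . . . . . . . .
    . . . . . . . .
    . . . . . . X .
    . . . . . . . .
    . . . . . . . .

Answer: 33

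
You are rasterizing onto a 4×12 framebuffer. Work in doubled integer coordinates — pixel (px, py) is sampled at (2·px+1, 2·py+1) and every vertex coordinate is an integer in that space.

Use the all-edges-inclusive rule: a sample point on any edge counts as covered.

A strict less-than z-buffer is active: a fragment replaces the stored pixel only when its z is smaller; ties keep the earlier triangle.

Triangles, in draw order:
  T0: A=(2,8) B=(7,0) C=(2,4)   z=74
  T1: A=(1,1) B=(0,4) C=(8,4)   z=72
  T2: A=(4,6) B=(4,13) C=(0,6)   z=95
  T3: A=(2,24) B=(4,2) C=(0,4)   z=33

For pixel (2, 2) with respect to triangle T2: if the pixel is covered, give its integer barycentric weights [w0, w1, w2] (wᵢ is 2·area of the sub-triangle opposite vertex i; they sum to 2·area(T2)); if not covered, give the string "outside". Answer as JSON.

T0:
  2·area = 20  (B↔C swapped to make it positive)
  edge (2, 8)→(2, 4): d=(0,-4) inclusive
  edge (2, 4)→(7, 0): d=(5,-4) inclusive
  edge (7, 0)→(2, 8): d=(-5,8) inclusive
    (2,1)@(5, 3): e=[12,7,1] → █
    (3,1)@(7, 3): e=[20,15,-15] → ·
    (1,2)@(3, 5): e=[4,9,7] → █
    (2,2)@(5, 5): e=[12,17,-9] → ·
    (1,3)@(3, 7): e=[4,19,-3] → ·
  covered (2 px):
    · · · ·
    · · █ ·
    · █ · ·
    · · · ·
    · · · ·
    · · · ·
    · · · ·
    · · · ·
    · · · ·
    · · · ·
    · · · ·
    · · · ·
T1:
  2·area = 24  (B↔C swapped to make it positive)
  edge (1, 1)→(8, 4): d=(7,3) inclusive
  edge (8, 4)→(0, 4): d=(-8,0) inclusive
  edge (0, 4)→(1, 1): d=(1,-3) inclusive
    (0,0)@(1, 1): e=[0,24,0] → █  [on edge]
    (1,0)@(3, 1): e=[-6,24,6] → ·
    (0,1)@(1, 3): e=[14,8,2] → █
    (1,1)@(3, 3): e=[8,8,8] → █
    (2,1)@(5, 3): e=[2,8,14] → █
    (3,1)@(7, 3): e=[-4,8,20] → ·
    (0,2)@(1, 5): e=[28,-8,4] → ·
    (1,2)@(3, 5): e=[22,-8,10] → ·
    (2,2)@(5, 5): e=[16,-8,16] → ·
  covered (4 px):
    █ · · ·
    █ █ █ ·
    · · · ·
    · · · ·
    · · · ·
    · · · ·
    · · · ·
    · · · ·
    · · · ·
    · · · ·
    · · · ·
    · · · ·
T2:
  2·area = 28
  edge (4, 6)→(4, 13): d=(0,7) inclusive
  edge (4, 13)→(0, 6): d=(-4,-7) inclusive
  edge (0, 6)→(4, 6): d=(4,0) inclusive
    (0,3)@(1, 7): e=[21,3,4] → █
    (1,3)@(3, 7): e=[7,17,4] → █
    (2,3)@(5, 7): e=[-7,31,4] → ·
    (0,4)@(1, 9): e=[21,-5,12] → ·
    (1,4)@(3, 9): e=[7,9,12] → █
    (2,4)@(5, 9): e=[-7,23,12] → ·
    (1,5)@(3, 11): e=[7,1,20] → █
    (2,5)@(5, 11): e=[-7,15,20] → ·
    (1,6)@(3, 13): e=[7,-7,28] → ·
  covered (4 px):
    · · · ·
    · · · ·
    · · · ·
    █ █ · ·
    · █ · ·
    · █ · ·
    · · · ·
    · · · ·
    · · · ·
    · · · ·
    · · · ·
    · · · ·
T3:
  2·area = 84  (B↔C swapped to make it positive)
  edge (2, 24)→(0, 4): d=(-2,-20) inclusive
  edge (0, 4)→(4, 2): d=(4,-2) inclusive
  edge (4, 2)→(2, 24): d=(-2,22) inclusive
    (1,1)@(3, 3): e=[62,2,20] → █
    (2,1)@(5, 3): e=[102,6,-24] → ·
    (0,2)@(1, 5): e=[18,6,60] → █
    (2,2)@(5, 5): e=[98,14,-28] → ·
    (0,3)@(1, 7): e=[14,14,56] → █
    (2,3)@(5, 7): e=[94,22,-32] → ·
    (0,4)@(1, 9): e=[10,22,52] → █
    (2,4)@(5, 9): e=[90,30,-36] → ·
    (0,5)@(1, 11): e=[6,30,48] → █
    (2,5)@(5, 11): e=[86,38,-40] → ·
    (0,6)@(1, 13): e=[2,38,44] → █
    (1,6)@(3, 13): e=[42,42,0] → █  [on edge]
  covered (11 px):
    · · · ·
    · █ · ·
    █ █ · ·
    █ █ · ·
    █ █ · ·
    █ █ · ·
    █ █ · ·
    · · · ·
    · · · ·
    · · · ·
    · · · ·
    · · · ·

Answer: "outside"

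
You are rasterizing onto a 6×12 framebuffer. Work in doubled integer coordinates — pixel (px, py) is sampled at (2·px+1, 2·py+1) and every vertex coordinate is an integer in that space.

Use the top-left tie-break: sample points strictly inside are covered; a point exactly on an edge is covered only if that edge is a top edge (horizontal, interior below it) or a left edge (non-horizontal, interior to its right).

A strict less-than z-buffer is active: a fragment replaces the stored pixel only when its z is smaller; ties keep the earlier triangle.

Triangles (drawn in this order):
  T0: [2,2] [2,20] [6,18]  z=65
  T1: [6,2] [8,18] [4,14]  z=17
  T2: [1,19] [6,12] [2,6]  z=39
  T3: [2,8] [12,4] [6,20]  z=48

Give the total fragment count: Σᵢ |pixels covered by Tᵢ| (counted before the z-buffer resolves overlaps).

T0:
  2·area = 72  (B↔C swapped to make it positive)
  edge (2, 2)→(6, 18): d=(4,16) right/bottom  bias=-1
  edge (6, 18)→(2, 20): d=(-4,2) right/bottom  bias=-1
  edge (2, 20)→(2, 2): d=(0,-18) top-left  bias=+0
    (1,3)@(3, 7): e=[4,50,18] → X
    (2,3)@(5, 7): e=[-28,46,54] → .
    (1,4)@(3, 9): e=[12,42,18] → X
    (2,4)@(5, 9): e=[-20,38,54] → .
    (1,5)@(3, 11): e=[20,34,18] → X
    (2,5)@(5, 11): e=[-12,30,54] → .
    (1,6)@(3, 13): e=[28,26,18] → X
    (2,6)@(5, 13): e=[-4,22,54] → .
    (1,7)@(3, 15): e=[36,18,18] → X
    (2,7)@(5, 15): e=[4,14,54] → X
    (3,7)@(7, 15): e=[-28,10,90] → .
    (1,8)@(3, 17): e=[44,10,18] → X
  covered (9 px):
    . . . . . .
    . . . . . .
    . . . . . .
    . X . . . .
    . X . . . .
    . X . . . .
    . X . . . .
    . X X . . .
    . X X . . .
    . X . . . .
    . . . . . .
    . . . . . .
T1:
  2·area = 56
  edge (6, 2)→(8, 18): d=(2,16) right/bottom  bias=-1
  edge (8, 18)→(4, 14): d=(-4,-4) top-left  bias=+0
  edge (4, 14)→(6, 2): d=(2,-12) top-left  bias=+0
    (2,4)@(5, 9): e=[30,24,2] → X
    (3,4)@(7, 9): e=[-2,32,26] → .
    (0,5)@(1, 11): e=[98,0,-42] → .  [on edge]
    (2,5)@(5, 11): e=[34,16,6] → X
    (3,5)@(7, 11): e=[2,24,30] → X
    (4,5)@(9, 11): e=[-30,32,54] → .
    (1,6)@(3, 13): e=[70,0,-14] → .  [on edge]
    (2,6)@(5, 13): e=[38,8,10] → X
    (4,6)@(9, 13): e=[-26,24,58] → .
    (2,7)@(5, 15): e=[42,0,14] → X  [on edge]
    (4,7)@(9, 15): e=[-22,16,62] → .
    (2,8)@(5, 17): e=[46,-8,18] → .
    (3,8)@(7, 17): e=[14,0,42] → X  [on edge]
    (4,9)@(9, 19): e=[-14,0,70] → .  [on edge]
    (5,10)@(11, 21): e=[-42,0,98] → .  [on edge]
  covered (8 px):
    . . . . . .
    . . . . . .
    . . . . . .
    . . . . . .
    . . X . . .
    . . X X . .
    . . X X . .
    . . X X . .
    . . . X . .
    . . . . . .
    . . . . . .
    . . . . . .
T2:
  2·area = 58  (B↔C swapped to make it positive)
  edge (1, 19)→(2, 6): d=(1,-13) top-left  bias=+0
  edge (2, 6)→(6, 12): d=(4,6) right/bottom  bias=-1
  edge (6, 12)→(1, 19): d=(-5,7) right/bottom  bias=-1
    (5,2)@(11, 5): e=[116,-58,0] → .  [on edge]
    (1,4)@(3, 9): e=[16,6,36] → X
    (2,4)@(5, 9): e=[42,-6,22] → .
    (1,5)@(3, 11): e=[18,14,26] → X
    (2,5)@(5, 11): e=[44,2,12] → X
    (3,5)@(7, 11): e=[70,-10,-2] → .
    (1,6)@(3, 13): e=[20,22,16] → X
    (3,6)@(7, 13): e=[72,-2,-12] → .
    (1,7)@(3, 15): e=[22,30,6] → X
    (2,7)@(5, 15): e=[48,18,-8] → .
    (1,8)@(3, 17): e=[24,38,-4] → .
    (0,9)@(1, 19): e=[0,58,0] → .  [on edge]
  covered (6 px):
    . . . . . .
    . . . . . .
    . . . . . .
    . . . . . .
    . X . . . .
    . X X . . .
    . X X . . .
    . X . . . .
    . . . . . .
    . . . . . .
    . . . . . .
    . . . . . .
T3:
  2·area = 136
  edge (2, 8)→(12, 4): d=(10,-4) top-left  bias=+0
  edge (12, 4)→(6, 20): d=(-6,16) right/bottom  bias=-1
  edge (6, 20)→(2, 8): d=(-4,-12) top-left  bias=+0
    (0,2)@(1, 5): e=[-34,170,0] → .  [on edge]
    (5,2)@(11, 5): e=[6,10,120] → X
    (2,3)@(5, 7): e=[2,94,40] → X
    (3,3)@(7, 7): e=[10,62,64] → X
    (4,3)@(9, 7): e=[18,30,88] → X
    (5,3)@(11, 7): e=[26,-2,112] → .
    (1,4)@(3, 9): e=[14,114,8] → X
    (5,4)@(11, 9): e=[46,-14,104] → .
    (1,5)@(3, 11): e=[34,102,0] → X  [on edge]
    (5,5)@(11, 11): e=[66,-26,96] → .
    (1,6)@(3, 13): e=[54,90,-8] → .
    (2,6)@(5, 13): e=[62,58,16] → X
    (2,8)@(5, 17): e=[102,34,0] → X  [on edge]
    (3,11)@(7, 23): e=[170,-34,0] → .  [on edge]
  covered (18 px):
    . . . . . .
    . . . . . .
    . . . . . X
    . . X X X .
    . X X X X .
    . X X X X .
    . . X X . .
    . . X X . .
    . . X X . .
    . . . . . .
    . . . . . .
    . . . . . .

Final: 41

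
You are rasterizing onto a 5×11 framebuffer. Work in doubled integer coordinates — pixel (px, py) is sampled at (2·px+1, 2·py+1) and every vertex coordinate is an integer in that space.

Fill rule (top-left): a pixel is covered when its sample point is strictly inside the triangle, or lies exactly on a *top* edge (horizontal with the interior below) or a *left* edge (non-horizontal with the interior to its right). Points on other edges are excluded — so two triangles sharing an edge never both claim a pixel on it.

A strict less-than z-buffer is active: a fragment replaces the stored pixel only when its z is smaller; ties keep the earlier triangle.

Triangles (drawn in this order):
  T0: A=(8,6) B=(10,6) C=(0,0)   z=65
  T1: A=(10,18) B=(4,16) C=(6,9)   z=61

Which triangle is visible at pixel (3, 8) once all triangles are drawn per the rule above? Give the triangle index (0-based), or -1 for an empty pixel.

T0:
  2·area = 12  (B↔C swapped to make it positive)
  edge (8, 6)→(0, 0): d=(-8,-6) top-left  bias=+0
  edge (0, 0)→(10, 6): d=(10,6) right/bottom  bias=-1
  edge (10, 6)→(8, 6): d=(-2,0) right/bottom  bias=-1
    (2,1)@(5, 3): e=[6,0,6] → ·  [on edge]
    (3,2)@(7, 5): e=[2,8,2] → █
    (4,2)@(9, 5): e=[14,-4,2] → ·
    (3,3)@(7, 7): e=[-14,28,-2] → ·
  covered (1 px):
    · · · · ·
    · · · · ·
    · · · █ ·
    · · · · ·
    · · · · ·
    · · · · ·
    · · · · ·
    · · · · ·
    · · · · ·
    · · · · ·
    · · · · ·
T1:
  2·area = 46
  edge (10, 18)→(4, 16): d=(-6,-2) top-left  bias=+0
  edge (4, 16)→(6, 9): d=(2,-7) top-left  bias=+0
  edge (6, 9)→(10, 18): d=(4,9) right/bottom  bias=-1
    (2,6)@(5, 13): e=[20,1,25] → █
    (3,6)@(7, 13): e=[24,15,7] → █
    (4,6)@(9, 13): e=[28,29,-11] → ·
    (0,7)@(1, 15): e=[0,-23,69] → ·  [on edge]
    (2,7)@(5, 15): e=[8,5,33] → █
    (4,7)@(9, 15): e=[16,33,-3] → ·
    (2,8)@(5, 17): e=[-4,9,41] → ·
    (3,8)@(7, 17): e=[0,23,23] → █  [on edge]
    (4,8)@(9, 17): e=[4,37,5] → █
    (3,9)@(7, 19): e=[-12,27,31] → ·
    (4,9)@(9, 19): e=[-8,41,13] → ·
  covered (6 px):
    · · · · ·
    · · · · ·
    · · · · ·
    · · · · ·
    · · · · ·
    · · · · ·
    · · █ █ ·
    · · █ █ ·
    · · · █ █
    · · · · ·
    · · · · ·

Z-buffer (winner per pixel, '.' = empty):
  . . . . .
  . . . . .
  . . . 0 .
  . . . . .
  . . . . .
  . . . . .
  . . 1 1 .
  . . 1 1 .
  . . . 1 1
  . . . . .
  . . . . .

Answer: 1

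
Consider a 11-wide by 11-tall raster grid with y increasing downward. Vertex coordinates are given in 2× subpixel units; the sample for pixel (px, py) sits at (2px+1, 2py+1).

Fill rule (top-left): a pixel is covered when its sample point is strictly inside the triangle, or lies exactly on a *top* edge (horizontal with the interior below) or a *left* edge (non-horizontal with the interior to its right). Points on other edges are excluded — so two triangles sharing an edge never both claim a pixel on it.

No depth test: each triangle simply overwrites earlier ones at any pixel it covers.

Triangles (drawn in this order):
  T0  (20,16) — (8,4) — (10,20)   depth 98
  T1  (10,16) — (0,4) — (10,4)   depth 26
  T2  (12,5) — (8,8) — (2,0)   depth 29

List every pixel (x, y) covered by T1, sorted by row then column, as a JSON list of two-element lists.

T0:
  2·area = 168  (B↔C swapped to make it positive)
  edge (20, 16)→(10, 20): d=(-10,4) right/bottom  bias=-1
  edge (10, 20)→(8, 4): d=(-2,-16) top-left  bias=+0
  edge (8, 4)→(20, 16): d=(12,12) right/bottom  bias=-1
    (2,0)@(5, 1): e=[210,-42,0] → .  [on edge]
    (3,1)@(7, 3): e=[182,-14,0] → .  [on edge]
    (4,2)@(9, 5): e=[154,14,0] → .  [on edge]
    (4,3)@(9, 7): e=[134,10,24] → X
    (5,3)@(11, 7): e=[126,42,0] → .  [on edge]
    (4,4)@(9, 9): e=[114,6,48] → X
    (5,4)@(11, 9): e=[106,38,24] → X
    (6,4)@(13, 9): e=[98,70,0] → .  [on edge]
    (4,5)@(9, 11): e=[94,2,72] → X
    (6,5)@(13, 11): e=[78,66,24] → X
    (7,5)@(15, 11): e=[70,98,0] → .  [on edge]
    (4,6)@(9, 13): e=[74,-2,96] → .
    (8,6)@(17, 13): e=[42,126,0] → .  [on edge]
    (9,7)@(19, 15): e=[14,154,0] → .  [on edge]
    (10,8)@(21, 17): e=[-14,182,0] → .  [on edge]
  covered (18 px):
    . . . . . . . . . . .
    . . . . . . . . . . .
    . . . . . . . . . . .
    . . . . X . . . . . .
    . . . . X X . . . . .
    . . . . X X X . . . .
    . . . . . X X X . . .
    . . . . . X X X X . .
    . . . . . X X X X . .
    . . . . . X . . . . .
    . . . . . . . . . . .
T1:
  2·area = 120
  edge (10, 16)→(0, 4): d=(-10,-12) top-left  bias=+0
  edge (0, 4)→(10, 4): d=(10,0) top-left  bias=+0
  edge (10, 4)→(10, 16): d=(0,12) right/bottom  bias=-1
    (0,2)@(1, 5): e=[2,10,108] → X
    (1,2)@(3, 5): e=[26,10,84] → X
    (2,2)@(5, 5): e=[50,10,60] → X
    (3,2)@(7, 5): e=[74,10,36] → X
    (4,2)@(9, 5): e=[98,10,12] → X
    (5,2)@(11, 5): e=[122,10,-12] → .
    (0,3)@(1, 7): e=[-18,30,108] → .
    (1,3)@(3, 7): e=[6,30,84] → X
    (5,3)@(11, 7): e=[102,30,-12] → .
    (1,4)@(3, 9): e=[-14,50,84] → .
    (2,4)@(5, 9): e=[10,50,60] → X
    (5,4)@(11, 9): e=[82,50,-12] → .
  covered (15 px):
    . . . . . . . . . . .
    . . . . . . . . . . .
    X X X X X . . . . . .
    . X X X X . . . . . .
    . . X X X . . . . . .
    . . . X X . . . . . .
    . . . . X . . . . . .
    . . . . . . . . . . .
    . . . . . . . . . . .
    . . . . . . . . . . .
    . . . . . . . . . . .
T2:
  2·area = 50
  edge (12, 5)→(8, 8): d=(-4,3) right/bottom  bias=-1
  edge (8, 8)→(2, 0): d=(-6,-8) top-left  bias=+0
  edge (2, 0)→(12, 5): d=(10,5) right/bottom  bias=-1
    (1,0)@(3, 1): e=[43,2,5] → X
    (2,0)@(5, 1): e=[37,18,-5] → .
    (1,1)@(3, 3): e=[35,-10,25] → .
    (2,1)@(5, 3): e=[29,6,15] → X
    (3,1)@(7, 3): e=[23,22,5] → X
    (4,1)@(9, 3): e=[17,38,-5] → .
    (2,2)@(5, 5): e=[21,-6,35] → .
    (3,2)@(7, 5): e=[15,10,25] → X
    (4,2)@(9, 5): e=[9,26,15] → X
    (5,2)@(11, 5): e=[3,42,5] → X
    (6,2)@(13, 5): e=[-3,58,-5] → .
    (3,3)@(7, 7): e=[7,-2,45] → .
  covered (7 px):
    . X . . . . . . . . .
    . . X X . . . . . . .
    . . . X X X . . . . .
    . . . . X . . . . . .
    . . . . . . . . . . .
    . . . . . . . . . . .
    . . . . . . . . . . .
    . . . . . . . . . . .
    . . . . . . . . . . .
    . . . . . . . . . . .
    . . . . . . . . . . .

Final: [[0,2],[1,2],[2,2],[3,2],[4,2],[1,3],[2,3],[3,3],[4,3],[2,4],[3,4],[4,4],[3,5],[4,5],[4,6]]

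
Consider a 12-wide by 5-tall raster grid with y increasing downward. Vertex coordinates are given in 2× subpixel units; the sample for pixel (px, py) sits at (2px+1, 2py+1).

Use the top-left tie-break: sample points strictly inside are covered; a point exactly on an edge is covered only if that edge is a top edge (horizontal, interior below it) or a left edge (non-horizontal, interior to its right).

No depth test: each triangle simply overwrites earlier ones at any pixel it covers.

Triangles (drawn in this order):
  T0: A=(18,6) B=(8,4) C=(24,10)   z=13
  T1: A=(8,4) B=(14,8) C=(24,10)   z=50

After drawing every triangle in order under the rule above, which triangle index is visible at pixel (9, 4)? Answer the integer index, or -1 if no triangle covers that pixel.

T0:
  2·area = 28  (B↔C swapped to make it positive)
  edge (18, 6)→(24, 10): d=(6,4) right/bottom  bias=-1
  edge (24, 10)→(8, 4): d=(-16,-6) top-left  bias=+0
  edge (8, 4)→(18, 6): d=(10,2) right/bottom  bias=-1
    (1,1)@(3, 3): e=[42,-14,0] → ·  [on edge]
    (5,2)@(11, 5): e=[22,2,4] → #
    (6,2)@(13, 5): e=[14,14,0] → ·  [on edge]
    (5,3)@(11, 7): e=[34,-30,24] → ·
    (8,3)@(17, 7): e=[10,6,12] → #
    (9,3)@(19, 7): e=[2,18,8] → #
    (10,3)@(21, 7): e=[-6,30,4] → ·
    (11,3)@(23, 7): e=[-14,42,0] → ·  [on edge]
    (8,4)@(17, 9): e=[22,-26,32] → ·
    (9,4)@(19, 9): e=[14,-14,28] → ·
  covered (3 px):
    · · · · · · · · · · · ·
    · · · · · · · · · · · ·
    · · · · · # · · · · · ·
    · · · · · · · · # # · ·
    · · · · · · · · · · · ·
T1:
  2·area = 28  (B↔C swapped to make it positive)
  edge (8, 4)→(24, 10): d=(16,6) right/bottom  bias=-1
  edge (24, 10)→(14, 8): d=(-10,-2) top-left  bias=+0
  edge (14, 8)→(8, 4): d=(-6,-4) top-left  bias=+0
    (4,3)@(9, 7): e=[42,0,-14] → ·  [on edge]
    (6,3)@(13, 7): e=[18,8,2] → #
    (7,3)@(15, 7): e=[6,12,10] → #
    (8,3)@(17, 7): e=[-6,16,18] → ·
    (6,4)@(13, 9): e=[50,-12,-10] → ·
    (7,4)@(15, 9): e=[38,-8,-2] → ·
    (9,4)@(19, 9): e=[14,0,14] → #  [on edge]
    (10,4)@(21, 9): e=[2,4,22] → #
    (11,4)@(23, 9): e=[-10,8,30] → ·
  covered (4 px):
    · · · · · · · · · · · ·
    · · · · · · · · · · · ·
    · · · · · · · · · · · ·
    · · · · · · # # · · · ·
    · · · · · · · · · # # ·

Z-buffer (winner per pixel, '.' = empty):
  . . . . . . . . . . . .
  . . . . . . . . . . . .
  . . . . . 0 . . . . . .
  . . . . . . 1 1 0 0 . .
  . . . . . . . . . 1 1 .

Result: 1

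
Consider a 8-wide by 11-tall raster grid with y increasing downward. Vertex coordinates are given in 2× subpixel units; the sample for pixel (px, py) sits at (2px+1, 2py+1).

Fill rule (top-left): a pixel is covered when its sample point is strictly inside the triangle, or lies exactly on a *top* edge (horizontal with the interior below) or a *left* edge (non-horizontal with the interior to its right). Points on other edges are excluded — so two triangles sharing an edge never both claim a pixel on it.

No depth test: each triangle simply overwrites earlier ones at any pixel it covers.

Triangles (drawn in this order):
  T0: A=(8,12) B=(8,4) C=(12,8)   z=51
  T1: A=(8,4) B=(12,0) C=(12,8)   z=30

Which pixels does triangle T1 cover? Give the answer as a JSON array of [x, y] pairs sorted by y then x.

T0:
  2·area = 32
  edge (8, 12)→(8, 4): d=(0,-8) top-left  bias=+0
  edge (8, 4)→(12, 8): d=(4,4) right/bottom  bias=-1
  edge (12, 8)→(8, 12): d=(-4,4) right/bottom  bias=-1
    (2,0)@(5, 1): e=[-24,0,56] → ·  [on edge]
    (3,1)@(7, 3): e=[-8,0,40] → ·  [on edge]
    (4,2)@(9, 5): e=[8,0,24] → ·  [on edge]
    (7,2)@(15, 5): e=[56,-24,0] → ·  [on edge]
    (4,3)@(9, 7): e=[8,8,16] → █
    (5,3)@(11, 7): e=[24,0,8] → ·  [on edge]
    (6,3)@(13, 7): e=[40,-8,0] → ·  [on edge]
    (4,4)@(9, 9): e=[8,16,8] → █
    (5,4)@(11, 9): e=[24,8,0] → ·  [on edge]
    (6,4)@(13, 9): e=[40,0,-8] → ·  [on edge]
    (4,5)@(9, 11): e=[8,24,0] → ·  [on edge]
    (7,5)@(15, 11): e=[56,0,-24] → ·  [on edge]
    (3,6)@(7, 13): e=[-8,40,0] → ·  [on edge]
    (2,7)@(5, 15): e=[-24,56,0] → ·  [on edge]
    (1,8)@(3, 17): e=[-40,72,0] → ·  [on edge]
    (0,9)@(1, 19): e=[-56,88,0] → ·  [on edge]
  covered (2 px):
    · · · · · · · ·
    · · · · · · · ·
    · · · · · · · ·
    · · · · █ · · ·
    · · · · █ · · ·
    · · · · · · · ·
    · · · · · · · ·
    · · · · · · · ·
    · · · · · · · ·
    · · · · · · · ·
    · · · · · · · ·
T1:
  2·area = 32
  edge (8, 4)→(12, 0): d=(4,-4) top-left  bias=+0
  edge (12, 0)→(12, 8): d=(0,8) right/bottom  bias=-1
  edge (12, 8)→(8, 4): d=(-4,-4) top-left  bias=+0
    (2,0)@(5, 1): e=[-24,56,0] → ·  [on edge]
    (5,0)@(11, 1): e=[0,8,24] → █  [on edge]
    (6,0)@(13, 1): e=[8,-8,32] → ·
    (3,1)@(7, 3): e=[-8,40,0] → ·  [on edge]
    (4,1)@(9, 3): e=[0,24,8] → █  [on edge]
    (6,1)@(13, 3): e=[16,-8,24] → ·
    (3,2)@(7, 5): e=[0,40,-8] → ·  [on edge]
    (4,2)@(9, 5): e=[8,24,0] → █  [on edge]
    (6,2)@(13, 5): e=[24,-8,16] → ·
    (2,3)@(5, 7): e=[0,56,-24] → ·  [on edge]
    (4,3)@(9, 7): e=[16,24,-8] → ·
    (5,3)@(11, 7): e=[24,8,0] → █  [on edge]
    (1,4)@(3, 9): e=[0,72,-40] → ·  [on edge]
    (6,4)@(13, 9): e=[40,-8,0] → ·  [on edge]
    (0,5)@(1, 11): e=[0,88,-56] → ·  [on edge]
    (7,5)@(15, 11): e=[56,-24,0] → ·  [on edge]
  covered (6 px):
    · · · · · █ · ·
    · · · · █ █ · ·
    · · · · █ █ · ·
    · · · · · █ · ·
    · · · · · · · ·
    · · · · · · · ·
    · · · · · · · ·
    · · · · · · · ·
    · · · · · · · ·
    · · · · · · · ·
    · · · · · · · ·

Result: [[5,0],[4,1],[5,1],[4,2],[5,2],[5,3]]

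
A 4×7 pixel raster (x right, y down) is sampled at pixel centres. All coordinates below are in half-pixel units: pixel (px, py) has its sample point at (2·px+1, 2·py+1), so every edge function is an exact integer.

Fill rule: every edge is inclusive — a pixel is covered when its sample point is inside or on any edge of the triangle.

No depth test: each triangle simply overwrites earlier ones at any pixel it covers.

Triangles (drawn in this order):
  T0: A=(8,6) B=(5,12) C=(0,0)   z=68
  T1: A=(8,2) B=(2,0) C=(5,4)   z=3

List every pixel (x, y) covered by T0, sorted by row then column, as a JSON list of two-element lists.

T0:
  2·area = 66
  edge (8, 6)→(5, 12): d=(-3,6) inclusive
  edge (5, 12)→(0, 0): d=(-5,-12) inclusive
  edge (0, 0)→(8, 6): d=(8,6) inclusive
    (0,0)@(1, 1): e=[57,7,2] → █
    (1,0)@(3, 1): e=[45,31,-10] → ·
    (0,1)@(1, 3): e=[51,-3,18] → ·
    (1,1)@(3, 3): e=[39,21,6] → █
    (2,1)@(5, 3): e=[27,45,-6] → ·
    (1,2)@(3, 5): e=[33,11,22] → █
    (2,2)@(5, 5): e=[21,35,10] → █
    (3,2)@(7, 5): e=[9,59,-2] → ·
    (1,3)@(3, 7): e=[27,1,38] → █
    (3,3)@(7, 7): e=[3,49,14] → █
    (1,4)@(3, 9): e=[21,-9,54] → ·
    (2,4)@(5, 9): e=[9,15,42] → █
  covered (9 px):
    █ · · ·
    · █ · ·
    · █ █ ·
    · █ █ █
    · · █ ·
    · · █ ·
    · · · ·
T1:
  2·area = 18  (B↔C swapped to make it positive)
  edge (8, 2)→(5, 4): d=(-3,2) inclusive
  edge (5, 4)→(2, 0): d=(-3,-4) inclusive
  edge (2, 0)→(8, 2): d=(6,2) inclusive
    (1,0)@(3, 1): e=[13,1,4] → █
    (2,0)@(5, 1): e=[9,9,0] → █  [on edge]
    (3,0)@(7, 1): e=[5,17,-4] → ·
    (1,1)@(3, 3): e=[7,-5,16] → ·
    (2,1)@(5, 3): e=[3,3,12] → █
    (3,1)@(7, 3): e=[-1,11,8] → ·
    (2,2)@(5, 5): e=[-3,-3,24] → ·
  covered (3 px):
    · █ █ ·
    · · █ ·
    · · · ·
    · · · ·
    · · · ·
    · · · ·
    · · · ·

Final: [[0,0],[1,1],[1,2],[2,2],[1,3],[2,3],[3,3],[2,4],[2,5]]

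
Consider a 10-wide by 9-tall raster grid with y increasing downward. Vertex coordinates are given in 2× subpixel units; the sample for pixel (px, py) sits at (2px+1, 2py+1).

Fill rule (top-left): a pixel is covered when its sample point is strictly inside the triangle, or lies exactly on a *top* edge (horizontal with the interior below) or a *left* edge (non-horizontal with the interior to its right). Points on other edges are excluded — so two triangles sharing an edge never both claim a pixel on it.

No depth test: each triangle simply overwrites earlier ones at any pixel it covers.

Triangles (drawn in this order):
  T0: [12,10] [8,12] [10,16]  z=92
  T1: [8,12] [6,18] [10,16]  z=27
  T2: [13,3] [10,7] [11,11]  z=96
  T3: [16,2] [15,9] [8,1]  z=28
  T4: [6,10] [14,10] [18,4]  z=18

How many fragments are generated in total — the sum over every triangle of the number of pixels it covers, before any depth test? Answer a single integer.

T0:
  2·area = 20  (B↔C swapped to make it positive)
  edge (12, 10)→(10, 16): d=(-2,6) right/bottom  bias=-1
  edge (10, 16)→(8, 12): d=(-2,-4) top-left  bias=+0
  edge (8, 12)→(12, 10): d=(4,-2) top-left  bias=+0
    (7,0)@(15, 1): e=[0,50,-30] → .  [on edge]
    (6,3)@(13, 7): e=[0,30,-10] → .  [on edge]
    (5,5)@(11, 11): e=[4,14,2] → X
    (6,5)@(13, 11): e=[-8,22,6] → .
    (4,6)@(9, 13): e=[12,2,6] → X
    (5,6)@(11, 13): e=[0,10,10] → .  [on edge]
    (4,7)@(9, 15): e=[8,-2,14] → .
  covered (2 px):
    . . . . . . . . . .
    . . . . . . . . . .
    . . . . . . . . . .
    . . . . . . . . . .
    . . . . . . . . . .
    . . . . . X . . . .
    . . . . X . . . . .
    . . . . . . . . . .
    . . . . . . . . . .
T1:
  2·area = 20  (B↔C swapped to make it positive)
  edge (8, 12)→(10, 16): d=(2,4) right/bottom  bias=-1
  edge (10, 16)→(6, 18): d=(-4,2) right/bottom  bias=-1
  edge (6, 18)→(8, 12): d=(2,-6) top-left  bias=+0
    (5,1)@(11, 3): e=[-30,50,0] → .  [on edge]
    (4,4)@(9, 9): e=[-10,30,0] → .  [on edge]
    (3,7)@(7, 15): e=[10,10,0] → X  [on edge]
    (4,7)@(9, 15): e=[2,6,12] → X
    (5,7)@(11, 15): e=[-6,2,24] → .
    (3,8)@(7, 17): e=[14,2,4] → X
    (4,8)@(9, 17): e=[6,-2,16] → .
  covered (3 px):
    . . . . . . . . . .
    . . . . . . . . . .
    . . . . . . . . . .
    . . . . . . . . . .
    . . . . . . . . . .
    . . . . . . . . . .
    . . . . . . . . . .
    . . . X X . . . . .
    . . . X . . . . . .
T2:
  2·area = 16  (B↔C swapped to make it positive)
  edge (13, 3)→(11, 11): d=(-2,8) right/bottom  bias=-1
  edge (11, 11)→(10, 7): d=(-1,-4) top-left  bias=+0
  edge (10, 7)→(13, 3): d=(3,-4) top-left  bias=+0
    (4,1)@(9, 3): e=[32,0,-16] → .  [on edge]
    (6,1)@(13, 3): e=[0,16,0] → .  [on edge]
    (5,3)@(11, 7): e=[8,4,4] → X
    (6,3)@(13, 7): e=[-8,12,12] → .
    (5,4)@(11, 9): e=[4,2,10] → X
    (6,4)@(13, 9): e=[-12,10,18] → .
    (3,5)@(7, 11): e=[32,-16,0] → .  [on edge]
    (5,5)@(11, 11): e=[0,0,16] → .  [on edge]
  covered (2 px):
    . . . . . . . . . .
    . . . . . . . . . .
    . . . . . . . . . .
    . . . . . X . . . .
    . . . . . X . . . .
    . . . . . . . . . .
    . . . . . . . . . .
    . . . . . . . . . .
    . . . . . . . . . .
T3:
  2·area = 57
  edge (16, 2)→(15, 9): d=(-1,7) right/bottom  bias=-1
  edge (15, 9)→(8, 1): d=(-7,-8) top-left  bias=+0
  edge (8, 1)→(16, 2): d=(8,1) right/bottom  bias=-1
    (5,1)@(11, 3): e=[34,10,13] → X
    (6,1)@(13, 3): e=[20,26,11] → X
    (7,1)@(15, 3): e=[6,42,9] → X
    (8,1)@(17, 3): e=[-8,58,7] → .
    (5,2)@(11, 5): e=[32,-4,29] → .
    (6,2)@(13, 5): e=[18,12,27] → X
    (8,2)@(17, 5): e=[-10,44,23] → .
    (6,3)@(13, 7): e=[16,-2,43] → .
    (7,3)@(15, 7): e=[2,14,41] → X
    (8,3)@(17, 7): e=[-12,30,39] → .
    (7,4)@(15, 9): e=[0,0,57] → .  [on edge]
  covered (6 px):
    . . . . . . . . . .
    . . . . . X X X . .
    . . . . . . X X . .
    . . . . . . . X . .
    . . . . . . . . . .
    . . . . . . . . . .
    . . . . . . . . . .
    . . . . . . . . . .
    . . . . . . . . . .
T4:
  2·area = 48  (B↔C swapped to make it positive)
  edge (6, 10)→(18, 4): d=(12,-6) top-left  bias=+0
  edge (18, 4)→(14, 10): d=(-4,6) right/bottom  bias=-1
  edge (14, 10)→(6, 10): d=(-8,0) right/bottom  bias=-1
    (8,2)@(17, 5): e=[6,2,40] → X
    (9,2)@(19, 5): e=[18,-10,40] → .
    (6,3)@(13, 7): e=[6,18,24] → X
    (7,3)@(15, 7): e=[18,6,24] → X
    (8,3)@(17, 7): e=[30,-6,24] → .
    (4,4)@(9, 9): e=[6,34,8] → X
    (5,4)@(11, 9): e=[18,22,8] → X
    (7,4)@(15, 9): e=[42,-2,8] → .
    (4,5)@(9, 11): e=[30,26,-8] → .
    (5,5)@(11, 11): e=[42,14,-8] → .
    (6,5)@(13, 11): e=[54,2,-8] → .
  covered (6 px):
    . . . . . . . . . .
    . . . . . . . . . .
    . . . . . . . . X .
    . . . . . . X X . .
    . . . . X X X . . .
    . . . . . . . . . .
    . . . . . . . . . .
    . . . . . . . . . .
    . . . . . . . . . .

Result: 19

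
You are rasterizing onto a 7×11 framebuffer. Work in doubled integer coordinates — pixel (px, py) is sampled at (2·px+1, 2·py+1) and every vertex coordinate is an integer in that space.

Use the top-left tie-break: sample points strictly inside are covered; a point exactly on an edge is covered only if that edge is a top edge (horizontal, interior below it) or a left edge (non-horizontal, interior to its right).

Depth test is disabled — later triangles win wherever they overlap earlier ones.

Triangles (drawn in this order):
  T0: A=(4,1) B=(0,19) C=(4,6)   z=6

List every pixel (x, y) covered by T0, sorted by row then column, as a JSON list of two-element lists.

T0:
  2·area = 20  (B↔C swapped to make it positive)
  edge (4, 1)→(4, 6): d=(0,5) right/bottom  bias=-1
  edge (4, 6)→(0, 19): d=(-4,13) right/bottom  bias=-1
  edge (0, 19)→(4, 1): d=(4,-18) top-left  bias=+0
    (1,3)@(3, 7): e=[5,9,6] → #
    (2,3)@(5, 7): e=[-5,-17,42] → ·
    (1,4)@(3, 9): e=[5,1,14] → #
    (2,4)@(5, 9): e=[-5,-25,50] → ·
    (1,5)@(3, 11): e=[5,-7,22] → ·
    (0,7)@(1, 15): e=[15,3,2] → #
    (1,7)@(3, 15): e=[5,-23,38] → ·
    (0,8)@(1, 17): e=[15,-5,10] → ·
  covered (3 px):
    · · · · · · ·
    · · · · · · ·
    · · · · · · ·
    · # · · · · ·
    · # · · · · ·
    · · · · · · ·
    · · · · · · ·
    # · · · · · ·
    · · · · · · ·
    · · · · · · ·
    · · · · · · ·

Answer: [[1,3],[1,4],[0,7]]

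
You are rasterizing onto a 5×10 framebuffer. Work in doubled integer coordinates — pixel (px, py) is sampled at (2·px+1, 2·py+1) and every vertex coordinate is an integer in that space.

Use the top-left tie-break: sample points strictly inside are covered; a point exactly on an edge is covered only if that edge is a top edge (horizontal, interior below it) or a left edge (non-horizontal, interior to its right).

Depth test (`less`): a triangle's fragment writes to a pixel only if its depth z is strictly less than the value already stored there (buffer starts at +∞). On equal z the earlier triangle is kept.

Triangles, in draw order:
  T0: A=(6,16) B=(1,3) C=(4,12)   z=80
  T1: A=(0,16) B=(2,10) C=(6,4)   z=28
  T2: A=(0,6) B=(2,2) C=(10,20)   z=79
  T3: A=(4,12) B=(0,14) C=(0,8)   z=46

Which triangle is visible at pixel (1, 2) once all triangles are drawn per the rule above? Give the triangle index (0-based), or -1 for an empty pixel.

T0:
  2·area = 6  (B↔C swapped to make it positive)
  edge (6, 16)→(4, 12): d=(-2,-4) top-left  bias=+0
  edge (4, 12)→(1, 3): d=(-3,-9) top-left  bias=+0
  edge (1, 3)→(6, 16): d=(5,13) right/bottom  bias=-1
    (0,1)@(1, 3): e=[6,0,0] → .  [on edge]
    (1,4)@(3, 9): e=[2,0,4] → X  [on edge]
    (2,4)@(5, 9): e=[10,18,-22] → .
    (1,5)@(3, 11): e=[-2,-6,14] → .
    (2,7)@(5, 15): e=[-2,0,8] → .  [on edge]
  covered (1 px):
    . . . . .
    . . . . .
    . . . . .
    . . . . .
    . X . . .
    . . . . .
    . . . . .
    . . . . .
    . . . . .
    . . . . .
T1:
  2·area = 12
  edge (0, 16)→(2, 10): d=(2,-6) top-left  bias=+0
  edge (2, 10)→(6, 4): d=(4,-6) top-left  bias=+0
  edge (6, 4)→(0, 16): d=(-6,12) right/bottom  bias=-1
    (2,0)@(5, 1): e=[0,-18,30] → .  [on edge]
    (1,3)@(3, 7): e=[0,-6,18] → .  [on edge]
    (1,4)@(3, 9): e=[4,2,6] → X
    (2,4)@(5, 9): e=[16,14,-18] → .
    (1,5)@(3, 11): e=[8,10,-6] → .
    (0,6)@(1, 13): e=[0,6,6] → X  [on edge]
    (1,6)@(3, 13): e=[12,18,-18] → .
    (0,7)@(1, 15): e=[4,14,-6] → .
  covered (2 px):
    . . . . .
    . . . . .
    . . . . .
    . . . . .
    . X . . .
    . . . . .
    X . . . .
    . . . . .
    . . . . .
    . . . . .
T2:
  2·area = 68
  edge (0, 6)→(2, 2): d=(2,-4) top-left  bias=+0
  edge (2, 2)→(10, 20): d=(8,18) right/bottom  bias=-1
  edge (10, 20)→(0, 6): d=(-10,-14) top-left  bias=+0
    (0,2)@(1, 5): e=[2,42,24] → X
    (1,2)@(3, 5): e=[10,6,52] → X
    (2,2)@(5, 5): e=[18,-30,80] → .
    (0,3)@(1, 7): e=[6,58,4] → X
    (2,3)@(5, 7): e=[22,-14,60] → .
    (0,4)@(1, 9): e=[10,74,-16] → .
    (1,4)@(3, 9): e=[18,38,12] → X
    (2,4)@(5, 9): e=[26,2,40] → X
    (3,4)@(7, 9): e=[34,-34,68] → .
    (1,5)@(3, 11): e=[22,54,-8] → .
    (2,5)@(5, 11): e=[30,18,20] → X
    (3,5)@(7, 11): e=[38,-18,48] → .
    (2,6)@(5, 13): e=[34,34,0] → X  [on edge]
  covered (9 px):
    . . . . .
    . . . . .
    X X . . .
    X X . . .
    . X X . .
    . . X . .
    . . X . .
    . . . X .
    . . . . .
    . . . . .
T3:
  2·area = 24
  edge (4, 12)→(0, 14): d=(-4,2) right/bottom  bias=-1
  edge (0, 14)→(0, 8): d=(0,-6) top-left  bias=+0
  edge (0, 8)→(4, 12): d=(4,4) right/bottom  bias=-1
    (0,4)@(1, 9): e=[18,6,0] → .  [on edge]
    (0,5)@(1, 11): e=[10,6,8] → X
    (1,5)@(3, 11): e=[6,18,0] → .  [on edge]
    (0,6)@(1, 13): e=[2,6,16] → X
    (1,6)@(3, 13): e=[-2,18,8] → .
    (2,6)@(5, 13): e=[-6,30,0] → .  [on edge]
    (0,7)@(1, 15): e=[-6,6,24] → .
    (3,7)@(7, 15): e=[-18,42,0] → .  [on edge]
    (4,8)@(9, 17): e=[-30,54,0] → .  [on edge]
  covered (2 px):
    . . . . .
    . . . . .
    . . . . .
    . . . . .
    . . . . .
    X . . . .
    X . . . .
    . . . . .
    . . . . .
    . . . . .

Z-buffer (winner per pixel, '.' = empty):
  . . . . .
  . . . . .
  2 2 . . .
  2 2 . . .
  . 1 2 . .
  3 . 2 . .
  1 . 2 . .
  . . . 2 .
  . . . . .
  . . . . .

Final: 2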